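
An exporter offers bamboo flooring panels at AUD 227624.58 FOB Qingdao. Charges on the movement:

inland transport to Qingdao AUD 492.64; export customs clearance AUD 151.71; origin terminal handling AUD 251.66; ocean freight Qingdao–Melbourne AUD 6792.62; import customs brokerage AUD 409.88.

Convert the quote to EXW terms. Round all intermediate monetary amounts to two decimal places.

Not relevant to the conversion: freight, brokerage — on the buyer under both terms; not part of either seller's price.
From FOB to EXW, the seller no longer bears: inland to port, export clearance, origin terminal.
EXW price = 227624.58 − 492.64 − 151.71 − 251.66 = 226728.57

EXW price: AUD 226728.57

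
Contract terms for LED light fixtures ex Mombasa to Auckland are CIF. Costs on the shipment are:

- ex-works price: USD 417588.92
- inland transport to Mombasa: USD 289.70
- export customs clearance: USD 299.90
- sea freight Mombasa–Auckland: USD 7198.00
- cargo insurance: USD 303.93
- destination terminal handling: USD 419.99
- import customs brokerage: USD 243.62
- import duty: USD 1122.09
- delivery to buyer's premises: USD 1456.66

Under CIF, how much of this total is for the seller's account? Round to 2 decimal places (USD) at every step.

Seller's account: USD 425680.45

CIF: the seller pays costs through ocean freight and marine insurance to the destination port.
Seller's account: goods 417588.92 + inland to port 289.70 + export clearance 299.90 + freight 7198.00 + insurance 303.93 = 425680.45
Buyer's account: destination terminal 419.99 + brokerage 243.62 + duty 1122.09 + delivery 1456.66 = 3242.36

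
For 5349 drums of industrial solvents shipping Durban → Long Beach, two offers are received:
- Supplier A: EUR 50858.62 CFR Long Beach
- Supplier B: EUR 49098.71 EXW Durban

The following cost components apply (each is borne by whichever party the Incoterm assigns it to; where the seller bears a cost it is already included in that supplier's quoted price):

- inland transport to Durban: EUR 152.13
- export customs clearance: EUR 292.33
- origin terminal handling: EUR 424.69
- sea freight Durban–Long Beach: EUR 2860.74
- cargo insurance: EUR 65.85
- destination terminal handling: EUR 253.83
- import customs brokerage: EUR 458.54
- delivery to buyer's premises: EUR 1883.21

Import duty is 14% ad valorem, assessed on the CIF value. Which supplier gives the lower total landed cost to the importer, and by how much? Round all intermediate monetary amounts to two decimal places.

Supplier A (CFR):
CIF value = CFR price + insurance = 50858.62 + 65.85 = 50924.47
Import duty = 50924.47 × 14% = 7129.43
Buyer bears (A): 65.85 + 253.83 + 458.54 + 1883.21 = 2661.43
Landed cost (A) = invoice 50858.62 + 2661.43 + duty 7129.43 = 60649.48
Supplier B (EXW):
CIF value = EXW price + inland to port + export clearance + origin terminal + freight + insurance = 49098.71 + 152.13 + 292.33 + 424.69 + 2860.74 + 65.85 = 52894.45
Import duty = 52894.45 × 14% = 7405.22
Buyer bears (B): 152.13 + 292.33 + 424.69 + 2860.74 + 65.85 + 253.83 + 458.54 + 1883.21 = 6391.32
Landed cost (B) = invoice 49098.71 + 6391.32 + duty 7405.22 = 62895.25
Difference = |60649.48 − 62895.25| = 2245.77

Supplier A is cheaper by EUR 2245.77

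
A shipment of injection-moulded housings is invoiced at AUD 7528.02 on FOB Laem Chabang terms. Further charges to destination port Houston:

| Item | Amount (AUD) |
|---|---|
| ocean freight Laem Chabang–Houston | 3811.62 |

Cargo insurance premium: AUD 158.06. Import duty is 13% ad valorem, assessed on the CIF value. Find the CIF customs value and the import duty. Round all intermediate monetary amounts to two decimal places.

CIF = FOB price + freight + insurance
CIF = 7528.02 + 3811.62 + 158.06 = 11497.70
Import duty = 11497.70 × 13% = 1494.70

CIF value: AUD 11497.70; import duty: AUD 1494.70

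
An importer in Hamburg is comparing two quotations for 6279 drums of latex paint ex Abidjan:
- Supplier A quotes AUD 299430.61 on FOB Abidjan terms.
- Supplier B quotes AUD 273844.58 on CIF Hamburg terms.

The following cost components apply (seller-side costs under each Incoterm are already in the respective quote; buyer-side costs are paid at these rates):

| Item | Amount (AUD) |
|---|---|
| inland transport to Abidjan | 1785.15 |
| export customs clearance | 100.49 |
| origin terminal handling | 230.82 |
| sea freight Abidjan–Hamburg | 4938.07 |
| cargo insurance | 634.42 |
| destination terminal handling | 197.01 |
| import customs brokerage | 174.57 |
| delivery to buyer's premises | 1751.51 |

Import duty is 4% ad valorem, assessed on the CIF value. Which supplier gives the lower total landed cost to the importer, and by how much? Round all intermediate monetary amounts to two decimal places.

Supplier B is cheaper by AUD 32404.86

Supplier A (FOB):
CIF value = FOB price + freight + insurance = 299430.61 + 4938.07 + 634.42 = 305003.10
Import duty = 305003.10 × 4% = 12200.12
Buyer bears (A): 4938.07 + 634.42 + 197.01 + 174.57 + 1751.51 = 7695.58
Landed cost (A) = invoice 299430.61 + 7695.58 + duty 12200.12 = 319326.31
Supplier B (CIF):
The CIF price already equals the CIF value: 273844.58
Import duty = 273844.58 × 4% = 10953.78
Buyer bears (B): 197.01 + 174.57 + 1751.51 = 2123.09
Landed cost (B) = invoice 273844.58 + 2123.09 + duty 10953.78 = 286921.45
Difference = |319326.31 − 286921.45| = 32404.86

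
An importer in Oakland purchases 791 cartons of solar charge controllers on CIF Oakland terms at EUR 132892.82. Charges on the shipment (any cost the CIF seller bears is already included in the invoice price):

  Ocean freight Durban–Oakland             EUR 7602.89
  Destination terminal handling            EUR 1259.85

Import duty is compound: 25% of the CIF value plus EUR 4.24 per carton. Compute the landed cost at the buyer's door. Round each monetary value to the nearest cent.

Total landed cost: EUR 170729.72

CIF: the seller pays costs through ocean freight and marine insurance to the destination port.
Already in the invoice (seller's account under CIF): freight — exclude.
The CIF price already equals the CIF value: 132892.82
Ad valorem component: 132892.82 × 25% = 33223.21
Specific component: 791 × 4.24 = 3353.84
Import duty = 33223.21 + 3353.84 = 36577.05
Buyer bears: destination terminal 1259.85 + duty 36577.05 = 37836.90
Landed cost = invoice 132892.82 + 37836.90 = 170729.72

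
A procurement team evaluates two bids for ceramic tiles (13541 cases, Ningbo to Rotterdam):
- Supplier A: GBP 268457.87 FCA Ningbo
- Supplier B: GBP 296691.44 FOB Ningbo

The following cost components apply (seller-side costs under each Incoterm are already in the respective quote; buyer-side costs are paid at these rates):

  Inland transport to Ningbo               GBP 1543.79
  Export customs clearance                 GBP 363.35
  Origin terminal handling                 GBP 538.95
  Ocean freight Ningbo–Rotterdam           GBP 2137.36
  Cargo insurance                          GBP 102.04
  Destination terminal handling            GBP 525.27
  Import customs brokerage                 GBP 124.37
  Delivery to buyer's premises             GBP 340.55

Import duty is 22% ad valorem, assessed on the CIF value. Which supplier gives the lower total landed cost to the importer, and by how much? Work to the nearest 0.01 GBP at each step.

Supplier A (FCA):
CIF value = FCA price + origin terminal + freight + insurance = 268457.87 + 538.95 + 2137.36 + 102.04 = 271236.22
Import duty = 271236.22 × 22% = 59671.97
Buyer bears (A): 538.95 + 2137.36 + 102.04 + 525.27 + 124.37 + 340.55 = 3768.54
Landed cost (A) = invoice 268457.87 + 3768.54 + duty 59671.97 = 331898.38
Supplier B (FOB):
CIF value = FOB price + freight + insurance = 296691.44 + 2137.36 + 102.04 = 298930.84
Import duty = 298930.84 × 22% = 65764.78
Buyer bears (B): 2137.36 + 102.04 + 525.27 + 124.37 + 340.55 = 3229.59
Landed cost (B) = invoice 296691.44 + 3229.59 + duty 65764.78 = 365685.81
Difference = |331898.38 − 365685.81| = 33787.43

Supplier A is cheaper by GBP 33787.43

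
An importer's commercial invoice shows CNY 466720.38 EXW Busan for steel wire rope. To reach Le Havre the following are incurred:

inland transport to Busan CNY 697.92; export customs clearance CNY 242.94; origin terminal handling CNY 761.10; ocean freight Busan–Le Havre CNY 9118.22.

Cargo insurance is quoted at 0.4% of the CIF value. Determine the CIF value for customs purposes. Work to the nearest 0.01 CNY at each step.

Let C be the CIF value. C = EXW price + pre-shipment costs + freight + 0.4% × C
C − 0.4% × C = 466720.38 + 697.92 + 242.94 + 761.10 + 9118.22
0.996 × C = 477540.56
C = 477540.56 / 0.996 = 479458.39
Insurance premium = 0.4% × 479458.39 = 1917.83

CIF value: CNY 479458.39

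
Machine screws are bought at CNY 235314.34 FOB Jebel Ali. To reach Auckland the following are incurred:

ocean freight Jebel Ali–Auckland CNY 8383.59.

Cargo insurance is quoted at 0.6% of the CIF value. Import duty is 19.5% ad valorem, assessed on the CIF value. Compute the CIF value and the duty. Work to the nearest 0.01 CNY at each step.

Let C be the CIF value. C = FOB price + freight + 0.6% × C
C − 0.6% × C = 235314.34 + 8383.59
0.994 × C = 243697.93
C = 243697.93 / 0.994 = 245168.94
Insurance premium = 0.6% × 245168.94 = 1471.01
Import duty = 245168.94 × 19.5% = 47807.94

CIF value: CNY 245168.94; import duty: CNY 47807.94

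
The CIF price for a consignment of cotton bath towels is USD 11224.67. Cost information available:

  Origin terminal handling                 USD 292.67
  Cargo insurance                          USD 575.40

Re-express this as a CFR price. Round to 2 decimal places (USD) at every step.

CFR price: USD 10649.27

Not relevant to the conversion: origin terminal — on the seller under both CIF and CFR; already in the CIF price and stays in the CFR price.
From CIF to CFR, the seller no longer bears: insurance.
CFR price = 11224.67 − 575.40 = 10649.27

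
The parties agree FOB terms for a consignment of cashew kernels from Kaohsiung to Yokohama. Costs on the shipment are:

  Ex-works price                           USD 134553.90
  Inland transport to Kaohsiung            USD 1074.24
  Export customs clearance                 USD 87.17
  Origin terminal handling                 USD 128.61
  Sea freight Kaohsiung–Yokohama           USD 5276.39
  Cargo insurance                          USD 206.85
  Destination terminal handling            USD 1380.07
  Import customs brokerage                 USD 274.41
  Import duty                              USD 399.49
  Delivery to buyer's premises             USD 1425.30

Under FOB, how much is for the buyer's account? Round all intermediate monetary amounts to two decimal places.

FOB: the seller bears costs until goods are on board at the origin port; the buyer bears freight, insurance and all costs thereafter.
Seller's account: goods 134553.90 + inland to port 1074.24 + export clearance 87.17 + origin terminal 128.61 = 135843.92
Buyer's account: freight 5276.39 + insurance 206.85 + destination terminal 1380.07 + brokerage 274.41 + duty 399.49 + delivery 1425.30 = 8962.51

Buyer's account: USD 8962.51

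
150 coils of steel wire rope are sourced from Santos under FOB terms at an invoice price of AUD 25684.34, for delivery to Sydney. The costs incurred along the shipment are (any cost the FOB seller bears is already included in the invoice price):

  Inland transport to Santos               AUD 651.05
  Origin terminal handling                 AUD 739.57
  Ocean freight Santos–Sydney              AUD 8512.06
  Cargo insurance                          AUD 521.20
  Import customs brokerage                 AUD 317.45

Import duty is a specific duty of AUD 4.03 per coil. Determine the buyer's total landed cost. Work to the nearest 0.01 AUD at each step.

FOB: the seller bears costs until goods are on board at the origin port; the buyer bears freight, insurance and all costs thereafter.
Already in the invoice (seller's account under FOB): inland to port, origin terminal — exclude.
CIF value = FOB price + freight + insurance = 25684.34 + 8512.06 + 521.20 = 34717.60
Import duty = 150 × 4.03 = 604.50
Buyer bears: freight 8512.06 + insurance 521.20 + brokerage 317.45 + duty 604.50 = 9955.21
Landed cost = invoice 25684.34 + 9955.21 = 35639.55

Total landed cost: AUD 35639.55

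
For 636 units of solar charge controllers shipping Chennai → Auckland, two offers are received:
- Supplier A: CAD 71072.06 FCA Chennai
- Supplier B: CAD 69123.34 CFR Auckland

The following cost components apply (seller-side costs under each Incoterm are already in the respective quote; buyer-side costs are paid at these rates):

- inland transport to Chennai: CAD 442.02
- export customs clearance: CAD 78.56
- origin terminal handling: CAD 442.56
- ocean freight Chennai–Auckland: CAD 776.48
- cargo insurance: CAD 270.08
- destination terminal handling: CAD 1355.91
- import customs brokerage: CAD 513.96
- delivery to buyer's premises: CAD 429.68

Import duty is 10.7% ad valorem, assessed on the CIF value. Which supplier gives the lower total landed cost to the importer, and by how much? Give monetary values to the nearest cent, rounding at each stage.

Supplier B is cheaper by CAD 3506.71

Supplier A (FCA):
CIF value = FCA price + origin terminal + freight + insurance = 71072.06 + 442.56 + 776.48 + 270.08 = 72561.18
Import duty = 72561.18 × 10.7% = 7764.05
Buyer bears (A): 442.56 + 776.48 + 270.08 + 1355.91 + 513.96 + 429.68 = 3788.67
Landed cost (A) = invoice 71072.06 + 3788.67 + duty 7764.05 = 82624.78
Supplier B (CFR):
CIF value = CFR price + insurance = 69123.34 + 270.08 = 69393.42
Import duty = 69393.42 × 10.7% = 7425.10
Buyer bears (B): 270.08 + 1355.91 + 513.96 + 429.68 = 2569.63
Landed cost (B) = invoice 69123.34 + 2569.63 + duty 7425.10 = 79118.07
Difference = |82624.78 − 79118.07| = 3506.71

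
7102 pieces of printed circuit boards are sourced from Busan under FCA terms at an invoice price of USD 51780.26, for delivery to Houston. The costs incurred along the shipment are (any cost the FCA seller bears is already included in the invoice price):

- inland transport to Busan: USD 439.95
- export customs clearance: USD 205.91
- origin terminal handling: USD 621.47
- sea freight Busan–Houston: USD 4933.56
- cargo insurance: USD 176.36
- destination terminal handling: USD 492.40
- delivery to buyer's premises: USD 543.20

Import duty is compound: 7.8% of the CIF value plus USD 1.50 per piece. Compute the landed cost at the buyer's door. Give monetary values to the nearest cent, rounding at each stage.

FCA: the seller delivers export-cleared goods to the carrier; the buyer bears costs from that point.
Already in the invoice (seller's account under FCA): inland to port, export clearance — exclude.
CIF value = FCA price + origin terminal + freight + insurance = 51780.26 + 621.47 + 4933.56 + 176.36 = 57511.65
Ad valorem component: 57511.65 × 7.8% = 4485.91
Specific component: 7102 × 1.50 = 10653.00
Import duty = 4485.91 + 10653.00 = 15138.91
Buyer bears: origin terminal 621.47 + freight 4933.56 + insurance 176.36 + destination terminal 492.40 + delivery 543.20 + duty 15138.91 = 21905.90
Landed cost = invoice 51780.26 + 21905.90 = 73686.16

Total landed cost: USD 73686.16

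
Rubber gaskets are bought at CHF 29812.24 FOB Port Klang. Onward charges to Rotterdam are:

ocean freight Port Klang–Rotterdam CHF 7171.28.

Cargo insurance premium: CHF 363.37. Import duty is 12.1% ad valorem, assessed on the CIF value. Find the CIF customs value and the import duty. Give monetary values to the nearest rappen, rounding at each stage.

CIF value: CHF 37346.89; import duty: CHF 4518.97

CIF = FOB price + freight + insurance
CIF = 29812.24 + 7171.28 + 363.37 = 37346.89
Import duty = 37346.89 × 12.1% = 4518.97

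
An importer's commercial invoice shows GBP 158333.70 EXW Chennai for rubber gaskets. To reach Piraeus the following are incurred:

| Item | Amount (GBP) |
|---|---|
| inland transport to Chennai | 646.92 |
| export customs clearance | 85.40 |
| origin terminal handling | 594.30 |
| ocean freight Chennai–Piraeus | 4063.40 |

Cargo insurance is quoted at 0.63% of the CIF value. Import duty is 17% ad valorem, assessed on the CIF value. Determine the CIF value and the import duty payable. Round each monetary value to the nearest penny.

Let C be the CIF value. C = EXW price + pre-shipment costs + freight + 0.63% × C
C − 0.63% × C = 158333.70 + 646.92 + 85.40 + 594.30 + 4063.40
0.9937 × C = 163723.72
C = 163723.72 / 0.9937 = 164761.72
Insurance premium = 0.63% × 164761.72 = 1038.00
Import duty = 164761.72 × 17% = 28009.49

CIF value: GBP 164761.72; import duty: GBP 28009.49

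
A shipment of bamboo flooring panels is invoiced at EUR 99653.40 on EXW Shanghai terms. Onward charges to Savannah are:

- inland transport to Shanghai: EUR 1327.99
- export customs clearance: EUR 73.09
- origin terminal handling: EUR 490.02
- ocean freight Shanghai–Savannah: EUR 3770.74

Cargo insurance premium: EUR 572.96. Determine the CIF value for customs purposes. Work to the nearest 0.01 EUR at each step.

CIF = EXW price + pre-shipment costs + freight + insurance
CIF = 99653.40 + 1327.99 + 73.09 + 490.02 + 3770.74 + 572.96 = 105888.20

CIF value: EUR 105888.20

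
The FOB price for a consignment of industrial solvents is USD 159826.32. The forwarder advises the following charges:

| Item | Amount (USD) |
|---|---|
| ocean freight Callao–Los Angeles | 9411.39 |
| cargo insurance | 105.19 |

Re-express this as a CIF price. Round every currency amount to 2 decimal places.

From FOB to CIF, the seller additionally bears: freight, insurance.
CIF price = 159826.32 + 9411.39 + 105.19 = 169342.90

CIF price: USD 169342.90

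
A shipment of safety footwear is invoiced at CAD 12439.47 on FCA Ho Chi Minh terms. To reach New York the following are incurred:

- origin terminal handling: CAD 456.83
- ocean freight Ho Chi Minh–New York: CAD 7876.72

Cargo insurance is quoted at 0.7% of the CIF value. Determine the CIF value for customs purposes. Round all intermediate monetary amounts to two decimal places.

Let C be the CIF value. C = FCA price + pre-shipment costs + freight + 0.7% × C
C − 0.7% × C = 12439.47 + 456.83 + 7876.72
0.993 × C = 20773.02
C = 20773.02 / 0.993 = 20919.46
Insurance premium = 0.7% × 20919.46 = 146.44

CIF value: CAD 20919.46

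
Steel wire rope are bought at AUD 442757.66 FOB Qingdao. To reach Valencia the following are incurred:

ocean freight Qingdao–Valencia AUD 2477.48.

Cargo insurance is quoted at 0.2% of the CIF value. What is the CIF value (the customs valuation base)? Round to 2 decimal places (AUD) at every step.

CIF value: AUD 446127.39

Let C be the CIF value. C = FOB price + freight + 0.2% × C
C − 0.2% × C = 442757.66 + 2477.48
0.998 × C = 445235.14
C = 445235.14 / 0.998 = 446127.39
Insurance premium = 0.2% × 446127.39 = 892.25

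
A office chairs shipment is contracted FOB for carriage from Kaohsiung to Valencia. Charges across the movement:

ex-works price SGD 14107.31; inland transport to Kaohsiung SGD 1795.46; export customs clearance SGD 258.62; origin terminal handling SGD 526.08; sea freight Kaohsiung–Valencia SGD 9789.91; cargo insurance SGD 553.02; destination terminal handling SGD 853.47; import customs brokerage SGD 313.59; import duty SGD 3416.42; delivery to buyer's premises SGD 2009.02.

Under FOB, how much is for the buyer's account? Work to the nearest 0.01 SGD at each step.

FOB: the seller bears costs until goods are on board at the origin port; the buyer bears freight, insurance and all costs thereafter.
Seller's account: goods 14107.31 + inland to port 1795.46 + export clearance 258.62 + origin terminal 526.08 = 16687.47
Buyer's account: freight 9789.91 + insurance 553.02 + destination terminal 853.47 + brokerage 313.59 + duty 3416.42 + delivery 2009.02 = 16935.43

Buyer's account: SGD 16935.43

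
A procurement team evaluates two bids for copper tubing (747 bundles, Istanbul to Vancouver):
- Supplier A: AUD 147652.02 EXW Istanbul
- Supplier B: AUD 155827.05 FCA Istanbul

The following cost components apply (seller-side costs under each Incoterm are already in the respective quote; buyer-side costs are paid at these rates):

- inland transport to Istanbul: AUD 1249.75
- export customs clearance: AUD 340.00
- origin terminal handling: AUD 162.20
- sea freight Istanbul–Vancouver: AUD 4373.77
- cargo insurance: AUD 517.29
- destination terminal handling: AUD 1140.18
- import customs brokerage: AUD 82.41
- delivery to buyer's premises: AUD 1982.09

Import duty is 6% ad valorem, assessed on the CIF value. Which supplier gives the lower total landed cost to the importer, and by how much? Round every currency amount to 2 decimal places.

Supplier A is cheaper by AUD 6980.40

Supplier A (EXW):
CIF value = EXW price + inland to port + export clearance + origin terminal + freight + insurance = 147652.02 + 1249.75 + 340.00 + 162.20 + 4373.77 + 517.29 = 154295.03
Import duty = 154295.03 × 6% = 9257.70
Buyer bears (A): 1249.75 + 340.00 + 162.20 + 4373.77 + 517.29 + 1140.18 + 82.41 + 1982.09 = 9847.69
Landed cost (A) = invoice 147652.02 + 9847.69 + duty 9257.70 = 166757.41
Supplier B (FCA):
CIF value = FCA price + origin terminal + freight + insurance = 155827.05 + 162.20 + 4373.77 + 517.29 = 160880.31
Import duty = 160880.31 × 6% = 9652.82
Buyer bears (B): 162.20 + 4373.77 + 517.29 + 1140.18 + 82.41 + 1982.09 = 8257.94
Landed cost (B) = invoice 155827.05 + 8257.94 + duty 9652.82 = 173737.81
Difference = |166757.41 − 173737.81| = 6980.40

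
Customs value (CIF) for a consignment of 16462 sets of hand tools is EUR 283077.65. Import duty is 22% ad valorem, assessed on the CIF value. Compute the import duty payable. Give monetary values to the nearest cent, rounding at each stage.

Import duty = 283077.65 × 22% = 62277.08

Import duty: EUR 62277.08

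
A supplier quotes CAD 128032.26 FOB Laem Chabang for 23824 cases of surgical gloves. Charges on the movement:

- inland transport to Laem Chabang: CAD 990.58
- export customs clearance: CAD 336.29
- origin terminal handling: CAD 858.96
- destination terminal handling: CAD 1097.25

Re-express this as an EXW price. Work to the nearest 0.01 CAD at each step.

Not relevant to the conversion: destination terminal — on the buyer under both terms; not part of either seller's price.
From FOB to EXW, the seller no longer bears: inland to port, export clearance, origin terminal.
EXW price = 128032.26 − 990.58 − 336.29 − 858.96 = 125846.43

EXW price: CAD 125846.43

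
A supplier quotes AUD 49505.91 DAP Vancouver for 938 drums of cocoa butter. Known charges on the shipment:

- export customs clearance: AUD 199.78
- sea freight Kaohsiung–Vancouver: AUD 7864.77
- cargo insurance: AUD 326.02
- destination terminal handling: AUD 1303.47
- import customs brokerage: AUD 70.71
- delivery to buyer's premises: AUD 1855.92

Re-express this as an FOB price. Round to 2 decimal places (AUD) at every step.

Not relevant to the conversion: export clearance — on the seller under both DAP and FOB; already in the DAP price and stays in the FOB price. brokerage — on the buyer under both terms; not part of either seller's price.
From DAP to FOB, the seller no longer bears: freight, insurance, destination terminal, delivery.
FOB price = 49505.91 − 7864.77 − 326.02 − 1303.47 − 1855.92 = 38155.73

FOB price: AUD 38155.73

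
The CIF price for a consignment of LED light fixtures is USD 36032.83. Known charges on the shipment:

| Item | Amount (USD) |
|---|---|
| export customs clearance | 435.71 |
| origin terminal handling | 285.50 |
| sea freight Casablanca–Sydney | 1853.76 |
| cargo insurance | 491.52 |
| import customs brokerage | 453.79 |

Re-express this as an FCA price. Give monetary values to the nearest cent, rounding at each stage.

FCA price: USD 33402.05

Not relevant to the conversion: export clearance — on the seller under both CIF and FCA; already in the CIF price and stays in the FCA price. brokerage — on the buyer under both terms; not part of either seller's price.
From CIF to FCA, the seller no longer bears: origin terminal, freight, insurance.
FCA price = 36032.83 − 285.50 − 1853.76 − 491.52 = 33402.05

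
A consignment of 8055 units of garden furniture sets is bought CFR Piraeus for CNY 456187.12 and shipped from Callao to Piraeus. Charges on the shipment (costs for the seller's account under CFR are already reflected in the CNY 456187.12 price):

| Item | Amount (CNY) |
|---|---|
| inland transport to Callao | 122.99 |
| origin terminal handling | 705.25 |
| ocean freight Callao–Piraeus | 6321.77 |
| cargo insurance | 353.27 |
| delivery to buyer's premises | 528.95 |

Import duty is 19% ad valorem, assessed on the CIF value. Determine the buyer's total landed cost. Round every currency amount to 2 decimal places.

Total landed cost: CNY 543812.01

CFR: the seller pays costs through ocean freight to the destination port, but not insurance.
Already in the invoice (seller's account under CFR): inland to port, origin terminal, freight — exclude.
CIF value = CFR price + insurance = 456187.12 + 353.27 = 456540.39
Import duty = 456540.39 × 19% = 86742.67
Buyer bears: insurance 353.27 + delivery 528.95 + duty 86742.67 = 87624.89
Landed cost = invoice 456187.12 + 87624.89 = 543812.01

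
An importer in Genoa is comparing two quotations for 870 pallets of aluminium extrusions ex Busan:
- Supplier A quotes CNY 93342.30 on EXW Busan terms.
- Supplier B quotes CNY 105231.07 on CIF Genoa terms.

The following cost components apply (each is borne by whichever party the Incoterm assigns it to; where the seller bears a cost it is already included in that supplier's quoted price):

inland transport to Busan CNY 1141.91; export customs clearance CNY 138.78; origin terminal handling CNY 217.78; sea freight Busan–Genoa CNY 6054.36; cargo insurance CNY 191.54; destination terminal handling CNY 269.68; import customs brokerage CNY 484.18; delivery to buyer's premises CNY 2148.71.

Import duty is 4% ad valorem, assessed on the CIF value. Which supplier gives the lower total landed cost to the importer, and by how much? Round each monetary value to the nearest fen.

Supplier A is cheaper by CNY 4310.17

Supplier A (EXW):
CIF value = EXW price + inland to port + export clearance + origin terminal + freight + insurance = 93342.30 + 1141.91 + 138.78 + 217.78 + 6054.36 + 191.54 = 101086.67
Import duty = 101086.67 × 4% = 4043.47
Buyer bears (A): 1141.91 + 138.78 + 217.78 + 6054.36 + 191.54 + 269.68 + 484.18 + 2148.71 = 10646.94
Landed cost (A) = invoice 93342.30 + 10646.94 + duty 4043.47 = 108032.71
Supplier B (CIF):
The CIF price already equals the CIF value: 105231.07
Import duty = 105231.07 × 4% = 4209.24
Buyer bears (B): 269.68 + 484.18 + 2148.71 = 2902.57
Landed cost (B) = invoice 105231.07 + 2902.57 + duty 4209.24 = 112342.88
Difference = |108032.71 − 112342.88| = 4310.17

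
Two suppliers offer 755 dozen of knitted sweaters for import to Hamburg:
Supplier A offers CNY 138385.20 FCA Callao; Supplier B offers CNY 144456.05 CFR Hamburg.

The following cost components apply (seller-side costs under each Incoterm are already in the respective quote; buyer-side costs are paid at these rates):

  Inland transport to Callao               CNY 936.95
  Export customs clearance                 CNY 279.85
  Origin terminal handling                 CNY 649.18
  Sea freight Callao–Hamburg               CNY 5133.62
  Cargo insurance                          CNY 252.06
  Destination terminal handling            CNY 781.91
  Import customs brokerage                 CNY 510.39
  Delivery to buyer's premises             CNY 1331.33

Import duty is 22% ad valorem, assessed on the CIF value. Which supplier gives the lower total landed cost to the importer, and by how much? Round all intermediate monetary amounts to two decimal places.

Supplier A is cheaper by CNY 351.42

Supplier A (FCA):
CIF value = FCA price + origin terminal + freight + insurance = 138385.20 + 649.18 + 5133.62 + 252.06 = 144420.06
Import duty = 144420.06 × 22% = 31772.41
Buyer bears (A): 649.18 + 5133.62 + 252.06 + 781.91 + 510.39 + 1331.33 = 8658.49
Landed cost (A) = invoice 138385.20 + 8658.49 + duty 31772.41 = 178816.10
Supplier B (CFR):
CIF value = CFR price + insurance = 144456.05 + 252.06 = 144708.11
Import duty = 144708.11 × 22% = 31835.78
Buyer bears (B): 252.06 + 781.91 + 510.39 + 1331.33 = 2875.69
Landed cost (B) = invoice 144456.05 + 2875.69 + duty 31835.78 = 179167.52
Difference = |178816.10 − 179167.52| = 351.42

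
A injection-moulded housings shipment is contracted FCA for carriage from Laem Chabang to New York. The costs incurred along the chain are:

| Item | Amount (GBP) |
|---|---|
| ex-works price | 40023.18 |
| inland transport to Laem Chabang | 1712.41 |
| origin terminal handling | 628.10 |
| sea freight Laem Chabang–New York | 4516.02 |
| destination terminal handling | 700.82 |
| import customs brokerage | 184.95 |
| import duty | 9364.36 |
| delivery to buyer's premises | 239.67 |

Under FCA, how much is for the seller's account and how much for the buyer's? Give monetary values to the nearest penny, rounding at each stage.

Seller: GBP 41735.59; buyer: GBP 15633.92

FCA: the seller delivers export-cleared goods to the carrier; the buyer bears costs from that point.
Seller's account: goods 40023.18 + inland to port 1712.41 = 41735.59
Buyer's account: origin terminal 628.10 + freight 4516.02 + destination terminal 700.82 + brokerage 184.95 + duty 9364.36 + delivery 239.67 = 15633.92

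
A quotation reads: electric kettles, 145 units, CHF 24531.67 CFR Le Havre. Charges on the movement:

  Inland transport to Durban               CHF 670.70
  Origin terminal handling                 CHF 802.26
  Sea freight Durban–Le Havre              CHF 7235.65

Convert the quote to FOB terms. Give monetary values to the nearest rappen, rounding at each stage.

FOB price: CHF 17296.02

Not relevant to the conversion: inland to port, origin terminal — on the seller under both CFR and FOB; already in the CFR price and stays in the FOB price.
From CFR to FOB, the seller no longer bears: freight.
FOB price = 24531.67 − 7235.65 = 17296.02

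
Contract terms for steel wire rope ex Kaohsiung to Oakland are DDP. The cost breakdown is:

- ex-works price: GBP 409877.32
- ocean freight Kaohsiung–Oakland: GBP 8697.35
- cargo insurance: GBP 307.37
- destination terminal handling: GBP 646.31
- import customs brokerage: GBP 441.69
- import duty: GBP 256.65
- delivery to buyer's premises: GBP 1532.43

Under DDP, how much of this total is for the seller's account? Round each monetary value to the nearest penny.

Seller's account: GBP 421759.12

DDP: the seller bears all costs including import duty.
Seller's account: goods 409877.32 + freight 8697.35 + insurance 307.37 + destination terminal 646.31 + brokerage 441.69 + duty 256.65 + delivery 1532.43 = 421759.12
Buyer's account: 0.00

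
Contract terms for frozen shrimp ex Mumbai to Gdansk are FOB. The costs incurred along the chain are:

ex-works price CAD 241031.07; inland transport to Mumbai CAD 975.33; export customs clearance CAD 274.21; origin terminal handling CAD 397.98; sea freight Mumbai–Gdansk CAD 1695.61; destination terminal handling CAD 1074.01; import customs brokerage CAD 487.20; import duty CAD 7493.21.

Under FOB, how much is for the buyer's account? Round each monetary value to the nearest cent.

Buyer's account: CAD 10750.03

FOB: the seller bears costs until goods are on board at the origin port; the buyer bears freight, insurance and all costs thereafter.
Seller's account: goods 241031.07 + inland to port 975.33 + export clearance 274.21 + origin terminal 397.98 = 242678.59
Buyer's account: freight 1695.61 + destination terminal 1074.01 + brokerage 487.20 + duty 7493.21 = 10750.03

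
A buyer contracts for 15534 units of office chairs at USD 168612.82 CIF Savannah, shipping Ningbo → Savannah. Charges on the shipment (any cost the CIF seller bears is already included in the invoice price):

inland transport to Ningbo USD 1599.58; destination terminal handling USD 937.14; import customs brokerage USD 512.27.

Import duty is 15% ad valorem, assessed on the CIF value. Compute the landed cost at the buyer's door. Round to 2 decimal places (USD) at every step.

CIF: the seller pays costs through ocean freight and marine insurance to the destination port.
Already in the invoice (seller's account under CIF): inland to port — exclude.
The CIF price already equals the CIF value: 168612.82
Import duty = 168612.82 × 15% = 25291.92
Buyer bears: destination terminal 937.14 + brokerage 512.27 + duty 25291.92 = 26741.33
Landed cost = invoice 168612.82 + 26741.33 = 195354.15

Total landed cost: USD 195354.15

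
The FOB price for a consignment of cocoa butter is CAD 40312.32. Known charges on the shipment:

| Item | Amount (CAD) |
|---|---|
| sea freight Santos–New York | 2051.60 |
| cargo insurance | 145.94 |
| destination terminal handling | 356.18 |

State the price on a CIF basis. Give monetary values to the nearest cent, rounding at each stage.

CIF price: CAD 42509.86

Not relevant to the conversion: destination terminal — on the buyer under both terms; not part of either seller's price.
From FOB to CIF, the seller additionally bears: freight, insurance.
CIF price = 40312.32 + 2051.60 + 145.94 = 42509.86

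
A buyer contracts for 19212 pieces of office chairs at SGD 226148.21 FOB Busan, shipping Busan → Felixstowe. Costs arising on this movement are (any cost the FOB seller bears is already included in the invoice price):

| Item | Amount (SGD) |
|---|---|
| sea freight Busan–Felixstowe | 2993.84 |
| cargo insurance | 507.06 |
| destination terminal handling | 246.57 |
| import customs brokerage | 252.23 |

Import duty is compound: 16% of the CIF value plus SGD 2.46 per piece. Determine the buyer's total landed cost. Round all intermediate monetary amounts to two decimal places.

FOB: the seller bears costs until goods are on board at the origin port; the buyer bears freight, insurance and all costs thereafter.
CIF value = FOB price + freight + insurance = 226148.21 + 2993.84 + 507.06 = 229649.11
Ad valorem component: 229649.11 × 16% = 36743.86
Specific component: 19212 × 2.46 = 47261.52
Import duty = 36743.86 + 47261.52 = 84005.38
Buyer bears: freight 2993.84 + insurance 507.06 + destination terminal 246.57 + brokerage 252.23 + duty 84005.38 = 88005.08
Landed cost = invoice 226148.21 + 88005.08 = 314153.29

Total landed cost: SGD 314153.29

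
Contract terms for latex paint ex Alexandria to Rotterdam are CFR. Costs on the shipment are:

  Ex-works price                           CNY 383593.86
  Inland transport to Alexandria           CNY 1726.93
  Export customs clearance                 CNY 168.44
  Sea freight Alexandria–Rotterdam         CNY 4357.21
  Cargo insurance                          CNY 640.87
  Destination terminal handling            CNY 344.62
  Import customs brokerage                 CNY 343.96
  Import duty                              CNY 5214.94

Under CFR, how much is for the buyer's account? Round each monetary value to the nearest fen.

CFR: the seller pays costs through ocean freight to the destination port, but not insurance.
Seller's account: goods 383593.86 + inland to port 1726.93 + export clearance 168.44 + freight 4357.21 = 389846.44
Buyer's account: insurance 640.87 + destination terminal 344.62 + brokerage 343.96 + duty 5214.94 = 6544.39

Buyer's account: CNY 6544.39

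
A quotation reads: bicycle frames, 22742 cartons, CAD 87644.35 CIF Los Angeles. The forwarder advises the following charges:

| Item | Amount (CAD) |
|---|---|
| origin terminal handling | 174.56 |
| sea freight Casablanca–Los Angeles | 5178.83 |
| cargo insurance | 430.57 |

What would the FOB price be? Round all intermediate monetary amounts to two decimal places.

Not relevant to the conversion: origin terminal — on the seller under both CIF and FOB; already in the CIF price and stays in the FOB price.
From CIF to FOB, the seller no longer bears: freight, insurance.
FOB price = 87644.35 − 5178.83 − 430.57 = 82034.95

FOB price: CAD 82034.95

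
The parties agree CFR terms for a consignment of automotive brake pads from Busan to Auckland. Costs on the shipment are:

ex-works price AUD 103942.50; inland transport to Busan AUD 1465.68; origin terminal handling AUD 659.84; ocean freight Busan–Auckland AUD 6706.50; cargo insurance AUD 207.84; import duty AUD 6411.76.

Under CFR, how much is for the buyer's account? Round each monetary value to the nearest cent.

CFR: the seller pays costs through ocean freight to the destination port, but not insurance.
Seller's account: goods 103942.50 + inland to port 1465.68 + origin terminal 659.84 + freight 6706.50 = 112774.52
Buyer's account: insurance 207.84 + duty 6411.76 = 6619.60

Buyer's account: AUD 6619.60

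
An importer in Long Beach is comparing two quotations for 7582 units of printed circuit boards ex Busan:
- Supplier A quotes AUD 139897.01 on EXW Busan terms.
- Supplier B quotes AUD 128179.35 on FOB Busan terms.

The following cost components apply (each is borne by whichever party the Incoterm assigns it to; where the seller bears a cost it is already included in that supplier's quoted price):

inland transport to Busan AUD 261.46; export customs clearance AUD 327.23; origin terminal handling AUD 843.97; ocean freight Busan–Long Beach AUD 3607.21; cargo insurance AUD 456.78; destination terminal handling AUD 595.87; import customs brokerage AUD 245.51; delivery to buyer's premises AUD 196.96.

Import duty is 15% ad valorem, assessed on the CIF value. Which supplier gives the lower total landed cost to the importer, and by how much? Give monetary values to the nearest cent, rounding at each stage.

Supplier B is cheaper by AUD 15122.87

Supplier A (EXW):
CIF value = EXW price + inland to port + export clearance + origin terminal + freight + insurance = 139897.01 + 261.46 + 327.23 + 843.97 + 3607.21 + 456.78 = 145393.66
Import duty = 145393.66 × 15% = 21809.05
Buyer bears (A): 261.46 + 327.23 + 843.97 + 3607.21 + 456.78 + 595.87 + 245.51 + 196.96 = 6534.99
Landed cost (A) = invoice 139897.01 + 6534.99 + duty 21809.05 = 168241.05
Supplier B (FOB):
CIF value = FOB price + freight + insurance = 128179.35 + 3607.21 + 456.78 = 132243.34
Import duty = 132243.34 × 15% = 19836.50
Buyer bears (B): 3607.21 + 456.78 + 595.87 + 245.51 + 196.96 = 5102.33
Landed cost (B) = invoice 128179.35 + 5102.33 + duty 19836.50 = 153118.18
Difference = |168241.05 − 153118.18| = 15122.87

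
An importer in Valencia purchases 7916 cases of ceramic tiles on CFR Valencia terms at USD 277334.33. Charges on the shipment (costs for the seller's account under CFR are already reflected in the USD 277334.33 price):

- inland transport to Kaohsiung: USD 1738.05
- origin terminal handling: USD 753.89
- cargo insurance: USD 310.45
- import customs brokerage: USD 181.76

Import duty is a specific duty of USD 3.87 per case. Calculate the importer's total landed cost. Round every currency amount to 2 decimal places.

Total landed cost: USD 308461.46

CFR: the seller pays costs through ocean freight to the destination port, but not insurance.
Already in the invoice (seller's account under CFR): inland to port, origin terminal — exclude.
CIF value = CFR price + insurance = 277334.33 + 310.45 = 277644.78
Import duty = 7916 × 3.87 = 30634.92
Buyer bears: insurance 310.45 + brokerage 181.76 + duty 30634.92 = 31127.13
Landed cost = invoice 277334.33 + 31127.13 = 308461.46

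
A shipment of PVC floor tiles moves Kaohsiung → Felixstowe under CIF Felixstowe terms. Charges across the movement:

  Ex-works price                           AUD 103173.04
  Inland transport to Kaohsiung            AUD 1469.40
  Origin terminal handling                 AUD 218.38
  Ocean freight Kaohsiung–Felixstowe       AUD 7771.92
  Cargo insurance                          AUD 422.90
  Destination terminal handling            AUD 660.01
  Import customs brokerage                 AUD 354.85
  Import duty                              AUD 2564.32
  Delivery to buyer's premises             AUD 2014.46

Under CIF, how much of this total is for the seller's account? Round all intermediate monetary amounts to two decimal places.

Seller's account: AUD 113055.64

CIF: the seller pays costs through ocean freight and marine insurance to the destination port.
Seller's account: goods 103173.04 + inland to port 1469.40 + origin terminal 218.38 + freight 7771.92 + insurance 422.90 = 113055.64
Buyer's account: destination terminal 660.01 + brokerage 354.85 + duty 2564.32 + delivery 2014.46 = 5593.64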